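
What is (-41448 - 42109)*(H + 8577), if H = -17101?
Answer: 712239868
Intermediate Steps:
(-41448 - 42109)*(H + 8577) = (-41448 - 42109)*(-17101 + 8577) = -83557*(-8524) = 712239868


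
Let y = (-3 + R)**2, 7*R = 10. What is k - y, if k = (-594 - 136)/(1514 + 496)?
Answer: -27898/9849 ≈ -2.8326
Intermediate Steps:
R = 10/7 (R = (1/7)*10 = 10/7 ≈ 1.4286)
y = 121/49 (y = (-3 + 10/7)**2 = (-11/7)**2 = 121/49 ≈ 2.4694)
k = -73/201 (k = -730/2010 = -730*1/2010 = -73/201 ≈ -0.36318)
k - y = -73/201 - 1*121/49 = -73/201 - 121/49 = -27898/9849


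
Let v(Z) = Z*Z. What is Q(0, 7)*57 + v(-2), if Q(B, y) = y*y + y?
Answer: 3196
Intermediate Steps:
v(Z) = Z**2
Q(B, y) = y + y**2 (Q(B, y) = y**2 + y = y + y**2)
Q(0, 7)*57 + v(-2) = (7*(1 + 7))*57 + (-2)**2 = (7*8)*57 + 4 = 56*57 + 4 = 3192 + 4 = 3196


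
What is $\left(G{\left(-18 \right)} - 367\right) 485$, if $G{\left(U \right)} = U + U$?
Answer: $-195455$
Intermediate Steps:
$G{\left(U \right)} = 2 U$
$\left(G{\left(-18 \right)} - 367\right) 485 = \left(2 \left(-18\right) - 367\right) 485 = \left(-36 - 367\right) 485 = \left(-403\right) 485 = -195455$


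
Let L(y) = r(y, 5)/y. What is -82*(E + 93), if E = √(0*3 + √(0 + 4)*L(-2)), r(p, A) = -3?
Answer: -7626 - 82*√3 ≈ -7768.0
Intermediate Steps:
L(y) = -3/y
E = √3 (E = √(0*3 + √(0 + 4)*(-3/(-2))) = √(0 + √4*(-3*(-½))) = √(0 + 2*(3/2)) = √(0 + 3) = √3 ≈ 1.7320)
-82*(E + 93) = -82*(√3 + 93) = -82*(93 + √3) = -7626 - 82*√3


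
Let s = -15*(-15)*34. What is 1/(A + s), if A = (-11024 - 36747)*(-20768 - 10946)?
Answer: 1/1515017144 ≈ 6.6006e-10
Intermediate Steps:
s = 7650 (s = 225*34 = 7650)
A = 1515009494 (A = -47771*(-31714) = 1515009494)
1/(A + s) = 1/(1515009494 + 7650) = 1/1515017144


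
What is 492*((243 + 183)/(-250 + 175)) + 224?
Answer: -64264/25 ≈ -2570.6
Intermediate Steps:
492*((243 + 183)/(-250 + 175)) + 224 = 492*(426/(-75)) + 224 = 492*(426*(-1/75)) + 224 = 492*(-142/25) + 224 = -69864/25 + 224 = -64264/25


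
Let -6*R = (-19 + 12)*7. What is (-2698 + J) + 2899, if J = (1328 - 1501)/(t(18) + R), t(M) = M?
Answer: 30519/157 ≈ 194.39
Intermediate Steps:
R = 49/6 (R = -(-19 + 12)*7/6 = -(-7)*7/6 = -⅙*(-49) = 49/6 ≈ 8.1667)
J = -1038/157 (J = (1328 - 1501)/(18 + 49/6) = -173/157/6 = -173*6/157 = -1038/157 ≈ -6.6115)
(-2698 + J) + 2899 = (-2698 - 1038/157) + 2899 = -424624/157 + 2899 = 30519/157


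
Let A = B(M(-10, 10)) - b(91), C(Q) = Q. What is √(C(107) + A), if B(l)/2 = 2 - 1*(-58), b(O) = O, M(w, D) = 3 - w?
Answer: 2*√34 ≈ 11.662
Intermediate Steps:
B(l) = 120 (B(l) = 2*(2 - 1*(-58)) = 2*(2 + 58) = 2*60 = 120)
A = 29 (A = 120 - 1*91 = 120 - 91 = 29)
√(C(107) + A) = √(107 + 29) = √136 = 2*√34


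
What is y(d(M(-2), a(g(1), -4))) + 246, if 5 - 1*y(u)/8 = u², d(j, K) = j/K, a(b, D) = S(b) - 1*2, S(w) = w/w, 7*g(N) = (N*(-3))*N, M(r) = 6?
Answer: -2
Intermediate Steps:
g(N) = -3*N²/7 (g(N) = ((N*(-3))*N)/7 = ((-3*N)*N)/7 = (-3*N²)/7 = -3*N²/7)
S(w) = 1
a(b, D) = -1 (a(b, D) = 1 - 1*2 = 1 - 2 = -1)
y(u) = 40 - 8*u²
y(d(M(-2), a(g(1), -4))) + 246 = (40 - 8*(6/(-1))²) + 246 = (40 - 8*(6*(-1))²) + 246 = (40 - 8*(-6)²) + 246 = (40 - 8*36) + 246 = (40 - 288) + 246 = -248 + 246 = -2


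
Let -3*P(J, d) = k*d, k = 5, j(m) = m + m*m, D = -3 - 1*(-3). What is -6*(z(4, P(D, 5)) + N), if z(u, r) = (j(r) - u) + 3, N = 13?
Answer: -1316/3 ≈ -438.67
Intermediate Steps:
D = 0 (D = -3 + 3 = 0)
j(m) = m + m²
P(J, d) = -5*d/3
z(u, r) = 3 - u + r*(1 + r) (z(u, r) = (r*(1 + r) - u) + 3 = (-u + r*(1 + r)) + 3 = 3 - u + r*(1 + r))
-6*(z(4, P(D, 5)) + N) = -6*((3 - 1*4 + (-5/3*5)*(1 - 5/3*5)) + 13) = -6*((3 - 4 - 25*(1 - 25/3)/3) + 13) = -6*((3 - 4 - 25/3*(-22/3)) + 13) = -6*((3 - 4 + 550/9) + 13) = -6*(541/9 + 13) = -6*658/9 = -1316/3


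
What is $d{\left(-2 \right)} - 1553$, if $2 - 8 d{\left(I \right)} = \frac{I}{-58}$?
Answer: $- \frac{360239}{232} \approx -1552.8$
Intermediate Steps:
$d{\left(I \right)} = \frac{1}{4} + \frac{I}{464}$ ($d{\left(I \right)} = \frac{1}{4} - \frac{I \frac{1}{-58}}{8} = \frac{1}{4} - \frac{I \left(- \frac{1}{58}\right)}{8} = \frac{1}{4} - \frac{\left(- \frac{1}{58}\right) I}{8} = \frac{1}{4} + \frac{I}{464}$)
$d{\left(-2 \right)} - 1553 = \left(\frac{1}{4} + \frac{1}{464} \left(-2\right)\right) - 1553 = \left(\frac{1}{4} - \frac{1}{232}\right) - 1553 = \frac{57}{232} - 1553 = - \frac{360239}{232}$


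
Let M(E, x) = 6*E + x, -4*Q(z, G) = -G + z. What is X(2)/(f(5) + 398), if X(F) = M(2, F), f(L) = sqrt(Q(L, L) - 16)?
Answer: 1393/39605 - 14*I/39605 ≈ 0.035172 - 0.00035349*I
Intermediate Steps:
Q(z, G) = -z/4 + G/4 (Q(z, G) = -(-G + z)/4 = -(z - G)/4 = -z/4 + G/4)
f(L) = 4*I (f(L) = sqrt((-L/4 + L/4) - 16) = sqrt(0 - 16) = sqrt(-16) = 4*I)
M(E, x) = x + 6*E
X(F) = 12 + F (X(F) = F + 6*2 = F + 12 = 12 + F)
X(2)/(f(5) + 398) = (12 + 2)/(4*I + 398) = 14/(398 + 4*I) = 14*((398 - 4*I)/158420) = 7*(398 - 4*I)/79210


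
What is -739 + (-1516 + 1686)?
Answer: -569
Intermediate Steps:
-739 + (-1516 + 1686) = -739 + 170 = -569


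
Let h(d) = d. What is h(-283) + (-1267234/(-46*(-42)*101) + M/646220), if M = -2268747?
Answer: -9236851997351/31524550260 ≈ -293.00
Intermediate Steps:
h(-283) + (-1267234/(-46*(-42)*101) + M/646220) = -283 + (-1267234/(-46*(-42)*101) - 2268747/646220) = -283 + (-1267234/(1932*101) - 2268747*1/646220) = -283 + (-1267234/195132 - 2268747/646220) = -283 + (-1267234*1/195132 - 2268747/646220) = -283 + (-633617/97566 - 2268747/646220) = -283 - 315404273771/31524550260 = -9236851997351/31524550260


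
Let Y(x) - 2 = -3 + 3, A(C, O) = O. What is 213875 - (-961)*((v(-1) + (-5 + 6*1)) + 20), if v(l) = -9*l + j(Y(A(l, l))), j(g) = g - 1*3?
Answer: 241744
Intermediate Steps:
Y(x) = 2 (Y(x) = 2 + (-3 + 3) = 2 + 0 = 2)
j(g) = -3 + g (j(g) = g - 3 = -3 + g)
v(l) = -1 - 9*l (v(l) = -9*l + (-3 + 2) = -9*l - 1 = -1 - 9*l)
213875 - (-961)*((v(-1) + (-5 + 6*1)) + 20) = 213875 - (-961)*(((-1 - 9*(-1)) + (-5 + 6*1)) + 20) = 213875 - (-961)*(((-1 + 9) + (-5 + 6)) + 20) = 213875 - (-961)*((8 + 1) + 20) = 213875 - (-961)*(9 + 20) = 213875 - (-961)*29 = 213875 - 1*(-27869) = 213875 + 27869 = 241744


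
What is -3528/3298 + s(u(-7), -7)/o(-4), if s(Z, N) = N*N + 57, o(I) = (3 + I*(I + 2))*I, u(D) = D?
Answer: -126205/36278 ≈ -3.4788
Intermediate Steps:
o(I) = I*(3 + I*(2 + I)) (o(I) = (3 + I*(2 + I))*I = I*(3 + I*(2 + I)))
s(Z, N) = 57 + N² (s(Z, N) = N² + 57 = 57 + N²)
-3528/3298 + s(u(-7), -7)/o(-4) = -3528/3298 + (57 + (-7)²)/((-4*(3 + (-4)² + 2*(-4)))) = -3528*1/3298 + (57 + 49)/((-4*(3 + 16 - 8))) = -1764/1649 + 106/((-4*11)) = -1764/1649 + 106/(-44) = -1764/1649 + 106*(-1/44) = -1764/1649 - 53/22 = -126205/36278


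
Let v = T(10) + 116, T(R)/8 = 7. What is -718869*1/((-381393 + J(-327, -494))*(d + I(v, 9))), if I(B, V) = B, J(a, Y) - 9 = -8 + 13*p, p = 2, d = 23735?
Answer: 239623/3039105654 ≈ 7.8847e-5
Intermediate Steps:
T(R) = 56 (T(R) = 8*7 = 56)
J(a, Y) = 27 (J(a, Y) = 9 + (-8 + 13*2) = 9 + (-8 + 26) = 9 + 18 = 27)
v = 172 (v = 56 + 116 = 172)
-718869*1/((-381393 + J(-327, -494))*(d + I(v, 9))) = -718869*1/((-381393 + 27)*(23735 + 172)) = -718869/((-381366*23907)) = -718869/(-9117316962) = -718869*(-1/9117316962) = 239623/3039105654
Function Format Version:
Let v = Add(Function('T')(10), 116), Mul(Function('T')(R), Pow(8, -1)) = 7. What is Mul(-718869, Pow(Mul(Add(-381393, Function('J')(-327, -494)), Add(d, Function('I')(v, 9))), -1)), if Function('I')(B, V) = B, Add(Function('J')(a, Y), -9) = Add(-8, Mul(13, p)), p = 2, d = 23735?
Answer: Rational(239623, 3039105654) ≈ 7.8847e-5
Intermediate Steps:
Function('T')(R) = 56 (Function('T')(R) = Mul(8, 7) = 56)
Function('J')(a, Y) = 27 (Function('J')(a, Y) = Add(9, Add(-8, Mul(13, 2))) = Add(9, Add(-8, 26)) = Add(9, 18) = 27)
v = 172 (v = Add(56, 116) = 172)
Mul(-718869, Pow(Mul(Add(-381393, Function('J')(-327, -494)), Add(d, Function('I')(v, 9))), -1)) = Mul(-718869, Pow(Mul(Add(-381393, 27), Add(23735, 172)), -1)) = Mul(-718869, Pow(Mul(-381366, 23907), -1)) = Mul(-718869, Pow(-9117316962, -1)) = Mul(-718869, Rational(-1, 9117316962)) = Rational(239623, 3039105654)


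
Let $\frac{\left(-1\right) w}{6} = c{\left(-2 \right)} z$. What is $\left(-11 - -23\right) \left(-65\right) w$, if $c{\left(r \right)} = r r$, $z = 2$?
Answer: $37440$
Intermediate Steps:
$c{\left(r \right)} = r^{2}$
$w = -48$ ($w = - 6 \left(-2\right)^{2} \cdot 2 = - 6 \cdot 4 \cdot 2 = \left(-6\right) 8 = -48$)
$\left(-11 - -23\right) \left(-65\right) w = \left(-11 - -23\right) \left(-65\right) \left(-48\right) = \left(-11 + 23\right) \left(-65\right) \left(-48\right) = 12 \left(-65\right) \left(-48\right) = \left(-780\right) \left(-48\right) = 37440$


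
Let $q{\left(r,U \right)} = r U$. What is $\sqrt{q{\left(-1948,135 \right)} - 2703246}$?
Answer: $i \sqrt{2966226} \approx 1722.3 i$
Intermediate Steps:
$q{\left(r,U \right)} = U r$
$\sqrt{q{\left(-1948,135 \right)} - 2703246} = \sqrt{135 \left(-1948\right) - 2703246} = \sqrt{-262980 - 2703246} = \sqrt{-2966226} = i \sqrt{2966226}$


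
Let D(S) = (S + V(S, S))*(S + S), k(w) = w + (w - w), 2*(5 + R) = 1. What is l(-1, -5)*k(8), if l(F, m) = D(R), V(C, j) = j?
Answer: 648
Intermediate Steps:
R = -9/2 (R = -5 + (½)*1 = -5 + ½ = -9/2 ≈ -4.5000)
k(w) = w (k(w) = w + 0 = w)
D(S) = 4*S² (D(S) = (S + S)*(S + S) = (2*S)*(2*S) = 4*S²)
l(F, m) = 81 (l(F, m) = 4*(-9/2)² = 4*(81/4) = 81)
l(-1, -5)*k(8) = 81*8 = 648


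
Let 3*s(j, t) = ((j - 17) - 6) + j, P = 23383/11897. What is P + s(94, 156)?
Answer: 677718/11897 ≈ 56.965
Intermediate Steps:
P = 23383/11897 (P = 23383*(1/11897) = 23383/11897 ≈ 1.9655)
s(j, t) = -23/3 + 2*j/3 (s(j, t) = (((j - 17) - 6) + j)/3 = (((-17 + j) - 6) + j)/3 = ((-23 + j) + j)/3 = (-23 + 2*j)/3 = -23/3 + 2*j/3)
P + s(94, 156) = 23383/11897 + (-23/3 + (⅔)*94) = 23383/11897 + (-23/3 + 188/3) = 23383/11897 + 55 = 677718/11897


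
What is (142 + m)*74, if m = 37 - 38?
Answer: 10434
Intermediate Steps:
m = -1
(142 + m)*74 = (142 - 1)*74 = 141*74 = 10434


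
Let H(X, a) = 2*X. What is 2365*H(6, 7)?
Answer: 28380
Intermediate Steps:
2365*H(6, 7) = 2365*(2*6) = 2365*12 = 28380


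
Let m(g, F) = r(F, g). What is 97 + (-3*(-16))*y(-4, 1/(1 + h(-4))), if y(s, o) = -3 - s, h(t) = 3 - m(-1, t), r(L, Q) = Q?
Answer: 145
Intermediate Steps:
m(g, F) = g
h(t) = 4 (h(t) = 3 - 1*(-1) = 3 + 1 = 4)
97 + (-3*(-16))*y(-4, 1/(1 + h(-4))) = 97 + (-3*(-16))*(-3 - 1*(-4)) = 97 + 48*(-3 + 4) = 97 + 48*1 = 97 + 48 = 145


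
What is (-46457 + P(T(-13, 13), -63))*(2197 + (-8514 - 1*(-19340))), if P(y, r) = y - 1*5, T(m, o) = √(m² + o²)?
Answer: -605074626 + 169299*√2 ≈ -6.0483e+8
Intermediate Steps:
P(y, r) = -5 + y (P(y, r) = y - 5 = -5 + y)
(-46457 + P(T(-13, 13), -63))*(2197 + (-8514 - 1*(-19340))) = (-46457 + (-5 + √((-13)² + 13²)))*(2197 + (-8514 - 1*(-19340))) = (-46457 + (-5 + √(169 + 169)))*(2197 + (-8514 + 19340)) = (-46457 + (-5 + √338))*(2197 + 10826) = (-46457 + (-5 + 13*√2))*13023 = (-46462 + 13*√2)*13023 = -605074626 + 169299*√2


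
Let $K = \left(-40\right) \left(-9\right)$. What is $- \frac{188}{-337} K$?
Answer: $\frac{67680}{337} \approx 200.83$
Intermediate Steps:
$K = 360$
$- \frac{188}{-337} K = - \frac{188}{-337} \cdot 360 = \left(-188\right) \left(- \frac{1}{337}\right) 360 = \frac{188}{337} \cdot 360 = \frac{67680}{337}$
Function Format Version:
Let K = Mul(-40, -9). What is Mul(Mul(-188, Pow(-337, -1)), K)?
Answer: Rational(67680, 337) ≈ 200.83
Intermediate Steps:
K = 360
Mul(Mul(-188, Pow(-337, -1)), K) = Mul(Mul(-188, Pow(-337, -1)), 360) = Mul(Mul(-188, Rational(-1, 337)), 360) = Mul(Rational(188, 337), 360) = Rational(67680, 337)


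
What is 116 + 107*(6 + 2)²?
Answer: 6964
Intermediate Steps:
116 + 107*(6 + 2)² = 116 + 107*8² = 116 + 107*64 = 116 + 6848 = 6964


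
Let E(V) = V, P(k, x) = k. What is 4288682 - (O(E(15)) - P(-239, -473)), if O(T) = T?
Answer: 4288428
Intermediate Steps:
4288682 - (O(E(15)) - P(-239, -473)) = 4288682 - (15 - 1*(-239)) = 4288682 - (15 + 239) = 4288682 - 1*254 = 4288682 - 254 = 4288428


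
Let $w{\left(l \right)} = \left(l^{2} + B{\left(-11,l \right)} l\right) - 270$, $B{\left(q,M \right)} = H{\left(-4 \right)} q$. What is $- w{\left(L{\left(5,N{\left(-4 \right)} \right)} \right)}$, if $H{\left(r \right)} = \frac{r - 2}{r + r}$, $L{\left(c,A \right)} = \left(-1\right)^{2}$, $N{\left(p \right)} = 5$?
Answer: $\frac{1109}{4} \approx 277.25$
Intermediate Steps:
$L{\left(c,A \right)} = 1$
$H{\left(r \right)} = \frac{-2 + r}{2 r}$
$B{\left(q,M \right)} = \frac{3 q}{4}$ ($B{\left(q,M \right)} = \frac{-2 - 4}{2 \left(-4\right)} q = \frac{1}{2} \left(- \frac{1}{4}\right) \left(-6\right) q = \frac{3 q}{4}$)
$w{\left(l \right)} = -270 + l^{2} - \frac{33 l}{4}$ ($w{\left(l \right)} = \left(l^{2} + \frac{3}{4} \left(-11\right) l\right) - 270 = \left(l^{2} - \frac{33 l}{4}\right) - 270 = -270 + l^{2} - \frac{33 l}{4}$)
$- w{\left(L{\left(5,N{\left(-4 \right)} \right)} \right)} = - (-270 + 1^{2} - \frac{33}{4}) = - (-270 + 1 - \frac{33}{4}) = \left(-1\right) \left(- \frac{1109}{4}\right) = \frac{1109}{4}$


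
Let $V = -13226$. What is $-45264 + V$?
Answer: $-58490$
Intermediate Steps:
$-45264 + V = -45264 - 13226 = -58490$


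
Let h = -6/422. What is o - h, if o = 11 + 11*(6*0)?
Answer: 2324/211 ≈ 11.014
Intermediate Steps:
h = -3/211 (h = -6*1/422 = -3/211 ≈ -0.014218)
o = 11 (o = 11 + 11*0 = 11 + 0 = 11)
o - h = 11 - 1*(-3/211) = 11 + 3/211 = 2324/211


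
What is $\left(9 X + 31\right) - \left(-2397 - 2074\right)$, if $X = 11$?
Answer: $4601$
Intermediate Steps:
$\left(9 X + 31\right) - \left(-2397 - 2074\right) = \left(9 \cdot 11 + 31\right) - \left(-2397 - 2074\right) = \left(99 + 31\right) - \left(-2397 - 2074\right) = 130 - -4471 = 130 + 4471 = 4601$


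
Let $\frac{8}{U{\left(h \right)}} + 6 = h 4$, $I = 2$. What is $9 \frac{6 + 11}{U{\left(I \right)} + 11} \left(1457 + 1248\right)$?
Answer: $27591$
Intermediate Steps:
$U{\left(h \right)} = \frac{8}{-6 + 4 h}$ ($U{\left(h \right)} = \frac{8}{-6 + h 4} = \frac{8}{-6 + 4 h}$)
$9 \frac{6 + 11}{U{\left(I \right)} + 11} \left(1457 + 1248\right) = 9 \frac{6 + 11}{\frac{4}{-3 + 2 \cdot 2} + 11} \left(1457 + 1248\right) = 9 \frac{17}{\frac{4}{-3 + 4} + 11} \cdot 2705 = 9 \frac{17}{\frac{4}{1} + 11} \cdot 2705 = 9 \frac{17}{4 \cdot 1 + 11} \cdot 2705 = 9 \frac{17}{4 + 11} \cdot 2705 = 9 \cdot \frac{17}{15} \cdot 2705 = \frac{51}{5} \cdot 2705 = 27591$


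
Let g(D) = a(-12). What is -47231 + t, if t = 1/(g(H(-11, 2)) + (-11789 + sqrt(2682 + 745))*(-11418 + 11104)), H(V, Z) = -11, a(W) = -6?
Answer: -161796180134377052/3425635284777 + 157*sqrt(3427)/6851270569554 ≈ -47231.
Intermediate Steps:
g(D) = -6
t = 1/(3701740 - 314*sqrt(3427)) (t = 1/(-6 + (-11789 + sqrt(2682 + 745))*(-11418 + 11104)) = 1/(-6 + (-11789 + sqrt(3427))*(-314)) = 1/(-6 + (3701746 - 314*sqrt(3427))) = 1/(3701740 - 314*sqrt(3427)) ≈ 2.7149e-7)
-47231 + t = -47231 + (925435/3425635284777 + 157*sqrt(3427)/6851270569554) = -161796180134377052/3425635284777 + 157*sqrt(3427)/6851270569554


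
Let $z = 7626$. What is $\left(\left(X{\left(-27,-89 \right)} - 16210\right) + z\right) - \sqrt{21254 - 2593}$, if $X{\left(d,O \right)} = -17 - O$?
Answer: $-8512 - \sqrt{18661} \approx -8648.6$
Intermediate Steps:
$\left(\left(X{\left(-27,-89 \right)} - 16210\right) + z\right) - \sqrt{21254 - 2593} = \left(\left(\left(-17 - -89\right) - 16210\right) + 7626\right) - \sqrt{21254 - 2593} = \left(\left(\left(-17 + 89\right) - 16210\right) + 7626\right) - \sqrt{18661} = \left(\left(72 - 16210\right) + 7626\right) - \sqrt{18661} = \left(-16138 + 7626\right) - \sqrt{18661} = -8512 - \sqrt{18661}$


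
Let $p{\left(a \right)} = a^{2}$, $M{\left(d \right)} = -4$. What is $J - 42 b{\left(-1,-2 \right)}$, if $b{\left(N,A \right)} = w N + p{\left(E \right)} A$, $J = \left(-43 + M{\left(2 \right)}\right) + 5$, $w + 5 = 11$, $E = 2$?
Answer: $546$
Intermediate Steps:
$w = 6$ ($w = -5 + 11 = 6$)
$J = -42$ ($J = \left(-43 - 4\right) + 5 = -47 + 5 = -42$)
$b{\left(N,A \right)} = 4 A + 6 N$ ($b{\left(N,A \right)} = 6 N + 2^{2} A = 6 N + 4 A = 4 A + 6 N$)
$J - 42 b{\left(-1,-2 \right)} = -42 - 42 \left(4 \left(-2\right) + 6 \left(-1\right)\right) = -42 - 42 \left(-8 - 6\right) = -42 - -588 = -42 + 588 = 546$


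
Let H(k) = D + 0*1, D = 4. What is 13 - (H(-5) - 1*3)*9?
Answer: 4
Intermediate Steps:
H(k) = 4 (H(k) = 4 + 0*1 = 4 + 0 = 4)
13 - (H(-5) - 1*3)*9 = 13 - (4 - 1*3)*9 = 13 - (4 - 3)*9 = 13 - 1*1*9 = 13 - 1*9 = 13 - 9 = 4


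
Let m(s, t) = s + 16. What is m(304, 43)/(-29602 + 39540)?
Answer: 160/4969 ≈ 0.032200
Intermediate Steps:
m(s, t) = 16 + s
m(304, 43)/(-29602 + 39540) = (16 + 304)/(-29602 + 39540) = 320/9938 = 320*(1/9938) = 160/4969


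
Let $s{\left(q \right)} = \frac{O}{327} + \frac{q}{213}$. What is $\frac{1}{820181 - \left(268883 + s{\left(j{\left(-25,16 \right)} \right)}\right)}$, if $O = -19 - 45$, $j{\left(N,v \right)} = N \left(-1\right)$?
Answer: $\frac{23217}{12799487485} \approx 1.8139 \cdot 10^{-6}$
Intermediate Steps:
$j{\left(N,v \right)} = - N$
$O = -64$
$s{\left(q \right)} = - \frac{64}{327} + \frac{q}{213}$
$\frac{1}{820181 - \left(268883 + s{\left(j{\left(-25,16 \right)} \right)}\right)} = \frac{1}{820181 - \left(\frac{87924677}{327} + \frac{1}{213} \left(-1\right) \left(-25\right)\right)} = \frac{1}{820181 - \left(\frac{87924677}{327} + \frac{25}{213}\right)} = \frac{1}{820181 - \frac{6242654792}{23217}} = \frac{1}{\frac{12799487485}{23217}} = \frac{23217}{12799487485}$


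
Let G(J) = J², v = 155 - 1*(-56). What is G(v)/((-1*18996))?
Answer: -44521/18996 ≈ -2.3437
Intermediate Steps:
v = 211 (v = 155 + 56 = 211)
G(v)/((-1*18996)) = 211²/((-1*18996)) = 44521/(-18996) = 44521*(-1/18996) = -44521/18996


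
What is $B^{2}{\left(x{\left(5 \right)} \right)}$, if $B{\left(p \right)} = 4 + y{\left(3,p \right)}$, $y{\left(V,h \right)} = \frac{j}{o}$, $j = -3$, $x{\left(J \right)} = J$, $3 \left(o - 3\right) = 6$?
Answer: $\frac{289}{25} \approx 11.56$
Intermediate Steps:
$o = 5$ ($o = 3 + \frac{1}{3} \cdot 6 = 3 + 2 = 5$)
$y{\left(V,h \right)} = - \frac{3}{5}$
$B{\left(p \right)} = \frac{17}{5}$ ($B{\left(p \right)} = 4 - \frac{3}{5} = \frac{17}{5}$)
$B^{2}{\left(x{\left(5 \right)} \right)} = \left(\frac{17}{5}\right)^{2} = \frac{289}{25}$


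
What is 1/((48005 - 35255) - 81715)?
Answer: -1/68965 ≈ -1.4500e-5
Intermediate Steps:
1/((48005 - 35255) - 81715) = 1/(12750 - 81715) = 1/(-68965) = -1/68965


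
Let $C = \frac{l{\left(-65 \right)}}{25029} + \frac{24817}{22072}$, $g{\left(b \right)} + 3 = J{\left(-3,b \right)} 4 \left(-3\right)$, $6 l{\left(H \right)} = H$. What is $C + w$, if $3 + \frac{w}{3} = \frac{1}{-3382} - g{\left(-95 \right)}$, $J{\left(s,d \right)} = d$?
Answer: $- \frac{107657307069043}{31489085016} \approx -3418.9$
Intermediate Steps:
$l{\left(H \right)} = \frac{H}{6}$
$g{\left(b \right)} = -3 - 12 b$ ($g{\left(b \right)} = -3 + b 4 \left(-3\right) = -3 + 4 b \left(-3\right) = -3 - 12 b$)
$C = \frac{1862716739}{1657320264}$ ($C = \frac{\frac{1}{6} \left(-65\right)}{25029} + \frac{24817}{22072} = \left(- \frac{65}{6}\right) \frac{1}{25029} + 24817 \cdot \frac{1}{22072} = - \frac{65}{150174} + \frac{24817}{22072} = \frac{1862716739}{1657320264} \approx 1.1239$)
$w = - \frac{11566443}{3382}$ ($w = -9 + 3 \left(\frac{1}{-3382} - \left(-3 - -1140\right)\right) = -9 + 3 \left(- \frac{1}{3382} - \left(-3 + 1140\right)\right) = -9 + 3 \left(- \frac{1}{3382} - 1137\right) = -9 + 3 \left(- \frac{3845335}{3382}\right) = -9 - \frac{11536005}{3382} = - \frac{11566443}{3382} \approx -3420.0$)
$C + w = \frac{1862716739}{1657320264} - \frac{11566443}{3382} = - \frac{107657307069043}{31489085016}$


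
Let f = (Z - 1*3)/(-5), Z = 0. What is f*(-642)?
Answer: -1926/5 ≈ -385.20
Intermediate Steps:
f = ⅗ (f = (0 - 1*3)/(-5) = (0 - 3)*(-⅕) = -3*(-⅕) = ⅗ ≈ 0.60000)
f*(-642) = (⅗)*(-642) = -1926/5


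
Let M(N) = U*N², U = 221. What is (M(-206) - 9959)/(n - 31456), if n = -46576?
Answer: -9368397/78032 ≈ -120.06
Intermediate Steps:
M(N) = 221*N²
(M(-206) - 9959)/(n - 31456) = (221*(-206)² - 9959)/(-46576 - 31456) = (221*42436 - 9959)/(-78032) = (9378356 - 9959)*(-1/78032) = 9368397*(-1/78032) = -9368397/78032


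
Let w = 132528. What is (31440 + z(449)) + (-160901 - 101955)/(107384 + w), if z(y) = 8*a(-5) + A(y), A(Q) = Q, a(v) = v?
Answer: 955086804/29989 ≈ 31848.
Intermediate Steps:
z(y) = -40 + y (z(y) = 8*(-5) + y = -40 + y)
(31440 + z(449)) + (-160901 - 101955)/(107384 + w) = (31440 + (-40 + 449)) + (-160901 - 101955)/(107384 + 132528) = (31440 + 409) - 262856/239912 = 31849 - 262856*1/239912 = 31849 - 32857/29989 = 955086804/29989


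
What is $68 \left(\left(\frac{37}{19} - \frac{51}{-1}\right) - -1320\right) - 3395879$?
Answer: $- \frac{62747853}{19} \approx -3.3025 \cdot 10^{6}$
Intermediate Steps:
$68 \left(\left(\frac{37}{19} - \frac{51}{-1}\right) - -1320\right) - 3395879 = 68 \left(\left(37 \cdot \frac{1}{19} - -51\right) + 1320\right) - 3395879 = 68 \left(\left(\frac{37}{19} + 51\right) + 1320\right) - 3395879 = 68 \left(\frac{1006}{19} + 1320\right) - 3395879 = 68 \cdot \frac{26086}{19} - 3395879 = \frac{1773848}{19} - 3395879 = - \frac{62747853}{19}$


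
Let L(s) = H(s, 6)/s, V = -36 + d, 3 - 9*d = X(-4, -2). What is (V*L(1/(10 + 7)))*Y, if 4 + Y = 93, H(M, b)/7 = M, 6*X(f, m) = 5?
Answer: -1203013/54 ≈ -22278.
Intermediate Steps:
X(f, m) = 5/6 (X(f, m) = (1/6)*5 = 5/6)
d = 13/54 (d = 1/3 - 1/9*5/6 = 1/3 - 5/54 = 13/54 ≈ 0.24074)
H(M, b) = 7*M
V = -1931/54 (V = -36 + 13/54 = -1931/54 ≈ -35.759)
Y = 89 (Y = -4 + 93 = 89)
L(s) = 7 (L(s) = (7*s)/s = 7)
(V*L(1/(10 + 7)))*Y = -1931/54*7*89 = -13517/54*89 = -1203013/54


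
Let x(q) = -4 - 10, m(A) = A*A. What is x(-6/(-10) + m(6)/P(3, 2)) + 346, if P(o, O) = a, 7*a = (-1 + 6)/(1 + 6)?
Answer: 332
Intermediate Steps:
m(A) = A²
a = 5/49 (a = ((-1 + 6)/(1 + 6))/7 = (5/7)/7 = (5*(⅐))/7 = (⅐)*(5/7) = 5/49 ≈ 0.10204)
P(o, O) = 5/49
x(q) = -14
x(-6/(-10) + m(6)/P(3, 2)) + 346 = -14 + 346 = 332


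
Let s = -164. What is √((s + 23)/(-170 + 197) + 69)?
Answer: √574/3 ≈ 7.9861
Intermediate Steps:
√((s + 23)/(-170 + 197) + 69) = √((-164 + 23)/(-170 + 197) + 69) = √(-141/27 + 69) = √(-141*1/27 + 69) = √(-47/9 + 69) = √(574/9) = √574/3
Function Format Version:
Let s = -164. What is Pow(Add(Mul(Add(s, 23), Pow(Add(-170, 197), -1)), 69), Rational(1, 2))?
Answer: Mul(Rational(1, 3), Pow(574, Rational(1, 2))) ≈ 7.9861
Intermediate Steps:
Pow(Add(Mul(Add(s, 23), Pow(Add(-170, 197), -1)), 69), Rational(1, 2)) = Pow(Add(Mul(Add(-164, 23), Pow(Add(-170, 197), -1)), 69), Rational(1, 2)) = Pow(Add(Mul(-141, Pow(27, -1)), 69), Rational(1, 2)) = Pow(Add(Mul(-141, Rational(1, 27)), 69), Rational(1, 2)) = Pow(Add(Rational(-47, 9), 69), Rational(1, 2)) = Pow(Rational(574, 9), Rational(1, 2)) = Mul(Rational(1, 3), Pow(574, Rational(1, 2)))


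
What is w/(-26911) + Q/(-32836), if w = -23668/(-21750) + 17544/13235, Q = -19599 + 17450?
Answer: 1662470130666247/25436847726655500 ≈ 0.065357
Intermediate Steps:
Q = -2149
w = 69482798/28786125 (w = -23668*(-1/21750) + 17544*(1/13235) = 11834/10875 + 17544/13235 = 69482798/28786125 ≈ 2.4138)
w/(-26911) + Q/(-32836) = (69482798/28786125)/(-26911) - 2149/(-32836) = (69482798/28786125)*(-1/26911) - 2149*(-1/32836) = -69482798/774663409875 + 2149/32836 = 1662470130666247/25436847726655500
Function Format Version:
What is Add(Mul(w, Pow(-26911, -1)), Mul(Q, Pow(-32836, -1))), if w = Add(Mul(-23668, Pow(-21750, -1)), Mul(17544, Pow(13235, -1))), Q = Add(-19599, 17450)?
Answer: Rational(1662470130666247, 25436847726655500) ≈ 0.065357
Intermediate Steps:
Q = -2149
w = Rational(69482798, 28786125) (w = Add(Mul(-23668, Rational(-1, 21750)), Mul(17544, Rational(1, 13235))) = Add(Rational(11834, 10875), Rational(17544, 13235)) = Rational(69482798, 28786125) ≈ 2.4138)
Add(Mul(w, Pow(-26911, -1)), Mul(Q, Pow(-32836, -1))) = Add(Mul(Rational(69482798, 28786125), Pow(-26911, -1)), Mul(-2149, Pow(-32836, -1))) = Add(Mul(Rational(69482798, 28786125), Rational(-1, 26911)), Mul(-2149, Rational(-1, 32836))) = Add(Rational(-69482798, 774663409875), Rational(2149, 32836)) = Rational(1662470130666247, 25436847726655500)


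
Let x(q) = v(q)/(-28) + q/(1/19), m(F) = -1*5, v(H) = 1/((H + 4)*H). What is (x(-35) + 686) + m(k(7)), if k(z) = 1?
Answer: 486079/30380 ≈ 16.000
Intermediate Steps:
v(H) = 1/(H*(4 + H)) (v(H) = 1/((4 + H)*H) = 1/(H*(4 + H)))
m(F) = -5
x(q) = 19*q - 1/(28*q*(4 + q)) (x(q) = (1/(q*(4 + q)))/(-28) + q/(1/19) = (1/(q*(4 + q)))*(-1/28) + q/(1/19) = -1/(28*q*(4 + q)) + q*19 = -1/(28*q*(4 + q)) + 19*q = 19*q - 1/(28*q*(4 + q)))
(x(-35) + 686) + m(k(7)) = ((1/28)*(-1 + 532*(-35)²*(4 - 35))/(-35*(4 - 35)) + 686) - 5 = ((1/28)*(-1/35)*(-1 + 532*1225*(-31))/(-31) + 686) - 5 = ((1/28)*(-1/35)*(-1/31)*(-1 - 20202700) + 686) - 5 = ((1/28)*(-1/35)*(-1/31)*(-20202701) + 686) - 5 = (-20202701/30380 + 686) - 5 = 637979/30380 - 5 = 486079/30380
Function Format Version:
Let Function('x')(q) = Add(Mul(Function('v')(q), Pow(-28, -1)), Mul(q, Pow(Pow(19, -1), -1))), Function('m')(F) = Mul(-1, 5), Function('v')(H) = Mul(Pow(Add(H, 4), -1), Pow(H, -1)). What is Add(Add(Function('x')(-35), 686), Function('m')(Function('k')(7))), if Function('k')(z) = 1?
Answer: Rational(486079, 30380) ≈ 16.000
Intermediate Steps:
Function('v')(H) = Mul(Pow(H, -1), Pow(Add(4, H), -1)) (Function('v')(H) = Mul(Pow(Add(4, H), -1), Pow(H, -1)) = Mul(Pow(H, -1), Pow(Add(4, H), -1)))
Function('m')(F) = -5
Function('x')(q) = Add(Mul(19, q), Mul(Rational(-1, 28), Pow(q, -1), Pow(Add(4, q), -1))) (Function('x')(q) = Add(Mul(Mul(Pow(q, -1), Pow(Add(4, q), -1)), Pow(-28, -1)), Mul(q, Pow(Pow(19, -1), -1))) = Add(Mul(Mul(Pow(q, -1), Pow(Add(4, q), -1)), Rational(-1, 28)), Mul(q, Pow(Rational(1, 19), -1))) = Add(Mul(Rational(-1, 28), Pow(q, -1), Pow(Add(4, q), -1)), Mul(q, 19)) = Add(Mul(Rational(-1, 28), Pow(q, -1), Pow(Add(4, q), -1)), Mul(19, q)) = Add(Mul(19, q), Mul(Rational(-1, 28), Pow(q, -1), Pow(Add(4, q), -1))))
Add(Add(Function('x')(-35), 686), Function('m')(Function('k')(7))) = Add(Add(Mul(Rational(1, 28), Pow(-35, -1), Pow(Add(4, -35), -1), Add(-1, Mul(532, Pow(-35, 2), Add(4, -35)))), 686), -5) = Add(Add(Mul(Rational(1, 28), Rational(-1, 35), Pow(-31, -1), Add(-1, Mul(532, 1225, -31))), 686), -5) = Add(Add(Mul(Rational(1, 28), Rational(-1, 35), Rational(-1, 31), Add(-1, -20202700)), 686), -5) = Add(Add(Mul(Rational(1, 28), Rational(-1, 35), Rational(-1, 31), -20202701), 686), -5) = Add(Add(Rational(-20202701, 30380), 686), -5) = Add(Rational(637979, 30380), -5) = Rational(486079, 30380)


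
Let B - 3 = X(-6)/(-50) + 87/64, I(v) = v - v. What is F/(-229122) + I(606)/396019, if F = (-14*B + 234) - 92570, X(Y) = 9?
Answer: 73915609/183297600 ≈ 0.40325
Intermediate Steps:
I(v) = 0
B = 6687/1600 (B = 3 + (9/(-50) + 87/64) = 3 + (9*(-1/50) + 87*(1/64)) = 3 + (-9/50 + 87/64) = 3 + 1887/1600 = 6687/1600 ≈ 4.1794)
F = -73915609/800 (F = (-14*6687/1600 + 234) - 92570 = (-46809/800 + 234) - 92570 = 140391/800 - 92570 = -73915609/800 ≈ -92395.)
F/(-229122) + I(606)/396019 = -73915609/800/(-229122) + 0/396019 = -73915609/800*(-1/229122) + 0*(1/396019) = 73915609/183297600 + 0 = 73915609/183297600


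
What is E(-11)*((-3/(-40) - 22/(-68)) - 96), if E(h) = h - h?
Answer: 0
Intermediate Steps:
E(h) = 0
E(-11)*((-3/(-40) - 22/(-68)) - 96) = 0*((-3/(-40) - 22/(-68)) - 96) = 0*((-3*(-1/40) - 22*(-1/68)) - 96) = 0*((3/40 + 11/34) - 96) = 0*(271/680 - 96) = 0*(-65009/680) = 0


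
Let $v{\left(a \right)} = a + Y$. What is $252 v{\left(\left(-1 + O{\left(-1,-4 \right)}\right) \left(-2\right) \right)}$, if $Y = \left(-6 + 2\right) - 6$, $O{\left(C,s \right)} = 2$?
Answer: $-3024$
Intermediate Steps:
$Y = -10$ ($Y = -4 - 6 = -10$)
$v{\left(a \right)} = -10 + a$ ($v{\left(a \right)} = a - 10 = -10 + a$)
$252 v{\left(\left(-1 + O{\left(-1,-4 \right)}\right) \left(-2\right) \right)} = 252 \left(-10 + \left(-1 + 2\right) \left(-2\right)\right) = 252 \left(-10 + 1 \left(-2\right)\right) = 252 \left(-10 - 2\right) = 252 \left(-12\right) = -3024$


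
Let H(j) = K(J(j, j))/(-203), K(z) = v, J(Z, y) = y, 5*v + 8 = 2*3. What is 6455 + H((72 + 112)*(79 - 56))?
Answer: 6551827/1015 ≈ 6455.0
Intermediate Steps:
v = -⅖ (v = -8/5 + (2*3)/5 = -8/5 + (⅕)*6 = -8/5 + 6/5 = -⅖ ≈ -0.40000)
K(z) = -⅖
H(j) = 2/1015 (H(j) = -⅖/(-203) = -⅖*(-1/203) = 2/1015)
6455 + H((72 + 112)*(79 - 56)) = 6455 + 2/1015 = 6551827/1015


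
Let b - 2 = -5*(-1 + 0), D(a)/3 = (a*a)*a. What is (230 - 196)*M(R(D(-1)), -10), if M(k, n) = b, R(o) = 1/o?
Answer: 238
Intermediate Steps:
D(a) = 3*a**3 (D(a) = 3*((a*a)*a) = 3*(a**2*a) = 3*a**3)
b = 7 (b = 2 - 5*(-1 + 0) = 2 - 5*(-1) = 2 + 5 = 7)
M(k, n) = 7
(230 - 196)*M(R(D(-1)), -10) = (230 - 196)*7 = 34*7 = 238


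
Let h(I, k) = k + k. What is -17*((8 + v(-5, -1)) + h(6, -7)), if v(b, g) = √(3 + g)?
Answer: 102 - 17*√2 ≈ 77.958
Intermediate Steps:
h(I, k) = 2*k
-17*((8 + v(-5, -1)) + h(6, -7)) = -17*((8 + √(3 - 1)) + 2*(-7)) = -17*((8 + √2) - 14) = -17*(-6 + √2) = 102 - 17*√2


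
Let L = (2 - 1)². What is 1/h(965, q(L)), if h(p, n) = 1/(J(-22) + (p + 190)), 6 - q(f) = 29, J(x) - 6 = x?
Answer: 1139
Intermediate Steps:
J(x) = 6 + x
L = 1 (L = 1² = 1)
q(f) = -23 (q(f) = 6 - 1*29 = 6 - 29 = -23)
h(p, n) = 1/(174 + p) (h(p, n) = 1/((6 - 22) + (p + 190)) = 1/(-16 + (190 + p)) = 1/(174 + p))
1/h(965, q(L)) = 1/(1/(174 + 965)) = 1/(1/1139) = 1139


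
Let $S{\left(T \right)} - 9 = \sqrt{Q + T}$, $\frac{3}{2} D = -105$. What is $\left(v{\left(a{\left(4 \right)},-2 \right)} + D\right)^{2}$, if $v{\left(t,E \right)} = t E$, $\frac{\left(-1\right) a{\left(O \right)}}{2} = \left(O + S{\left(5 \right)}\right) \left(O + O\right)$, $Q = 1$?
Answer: $125860 + 22144 \sqrt{6} \approx 1.801 \cdot 10^{5}$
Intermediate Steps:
$D = -70$ ($D = \frac{2}{3} \left(-105\right) = -70$)
$S{\left(T \right)} = 9 + \sqrt{1 + T}$
$a{\left(O \right)} = - 4 O \left(9 + O + \sqrt{6}\right)$ ($a{\left(O \right)} = - 2 \left(O + \left(9 + \sqrt{1 + 5}\right)\right) \left(O + O\right) = - 2 \left(O + \left(9 + \sqrt{6}\right)\right) 2 O = - 2 \left(9 + O + \sqrt{6}\right) 2 O = - 2 \cdot 2 O \left(9 + O + \sqrt{6}\right) = - 4 O \left(9 + O + \sqrt{6}\right)$)
$v{\left(t,E \right)} = E t$
$\left(v{\left(a{\left(4 \right)},-2 \right)} + D\right)^{2} = \left(- 2 \left(\left(-4\right) 4 \left(9 + 4 + \sqrt{6}\right)\right) - 70\right)^{2} = \left(- 2 \left(\left(-4\right) 4 \left(13 + \sqrt{6}\right)\right) - 70\right)^{2} = \left(- 2 \left(-208 - 16 \sqrt{6}\right) - 70\right)^{2} = \left(\left(416 + 32 \sqrt{6}\right) - 70\right)^{2} = \left(346 + 32 \sqrt{6}\right)^{2}$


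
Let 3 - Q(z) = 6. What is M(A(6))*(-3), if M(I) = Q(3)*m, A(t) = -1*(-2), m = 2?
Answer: 18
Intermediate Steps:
A(t) = 2
Q(z) = -3 (Q(z) = 3 - 1*6 = 3 - 6 = -3)
M(I) = -6 (M(I) = -3*2 = -6)
M(A(6))*(-3) = -6*(-3) = 18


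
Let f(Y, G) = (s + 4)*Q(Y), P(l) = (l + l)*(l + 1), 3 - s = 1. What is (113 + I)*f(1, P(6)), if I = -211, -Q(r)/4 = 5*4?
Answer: 47040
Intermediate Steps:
Q(r) = -80 (Q(r) = -20*4 = -4*20 = -80)
s = 2 (s = 3 - 1*1 = 3 - 1 = 2)
P(l) = 2*l*(1 + l) (P(l) = (2*l)*(1 + l) = 2*l*(1 + l))
f(Y, G) = -480 (f(Y, G) = (2 + 4)*(-80) = 6*(-80) = -480)
(113 + I)*f(1, P(6)) = (113 - 211)*(-480) = -98*(-480) = 47040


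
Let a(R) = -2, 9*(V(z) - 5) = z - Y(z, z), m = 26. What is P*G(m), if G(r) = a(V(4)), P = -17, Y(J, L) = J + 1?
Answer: 34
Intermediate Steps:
Y(J, L) = 1 + J
V(z) = 44/9 (V(z) = 5 + (z - (1 + z))/9 = 5 + (z + (-1 - z))/9 = 5 + (⅑)*(-1) = 5 - ⅑ = 44/9)
G(r) = -2
P*G(m) = -17*(-2) = 34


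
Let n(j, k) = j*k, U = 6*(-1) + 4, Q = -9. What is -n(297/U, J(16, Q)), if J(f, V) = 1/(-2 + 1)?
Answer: -297/2 ≈ -148.50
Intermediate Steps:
U = -2 (U = -6 + 4 = -2)
J(f, V) = -1 (J(f, V) = 1/(-1) = -1)
-n(297/U, J(16, Q)) = -297/(-2)*(-1) = -297*(-½)*(-1) = -(-297)*(-1)/2 = -1*297/2 = -297/2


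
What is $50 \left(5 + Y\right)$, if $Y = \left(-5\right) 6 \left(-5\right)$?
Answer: $7750$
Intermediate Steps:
$Y = 150$ ($Y = \left(-30\right) \left(-5\right) = 150$)
$50 \left(5 + Y\right) = 50 \left(5 + 150\right) = 50 \cdot 155 = 7750$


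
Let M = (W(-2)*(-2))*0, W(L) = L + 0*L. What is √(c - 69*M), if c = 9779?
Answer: √9779 ≈ 98.889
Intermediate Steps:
W(L) = L (W(L) = L + 0 = L)
M = 0 (M = -2*(-2)*0 = 4*0 = 0)
√(c - 69*M) = √(9779 - 69*0) = √(9779 + 0) = √9779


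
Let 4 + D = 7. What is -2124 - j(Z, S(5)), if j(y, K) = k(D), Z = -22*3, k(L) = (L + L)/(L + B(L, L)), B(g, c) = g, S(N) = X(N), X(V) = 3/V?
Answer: -2125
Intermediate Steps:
S(N) = 3/N
D = 3 (D = -4 + 7 = 3)
k(L) = 1 (k(L) = (L + L)/(L + L) = (2*L)/((2*L)) = (2*L)*(1/(2*L)) = 1)
Z = -66
j(y, K) = 1
-2124 - j(Z, S(5)) = -2124 - 1*1 = -2124 - 1 = -2125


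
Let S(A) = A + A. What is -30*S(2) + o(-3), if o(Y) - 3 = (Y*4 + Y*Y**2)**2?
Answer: 1404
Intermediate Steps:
o(Y) = 3 + (Y**3 + 4*Y)**2 (o(Y) = 3 + (Y*4 + Y*Y**2)**2 = 3 + (4*Y + Y**3)**2 = 3 + (Y**3 + 4*Y)**2)
S(A) = 2*A
-30*S(2) + o(-3) = -60*2 + (3 + (-3)**2*(4 + (-3)**2)**2) = -30*4 + (3 + 9*(4 + 9)**2) = -120 + (3 + 9*13**2) = -120 + (3 + 9*169) = -120 + (3 + 1521) = -120 + 1524 = 1404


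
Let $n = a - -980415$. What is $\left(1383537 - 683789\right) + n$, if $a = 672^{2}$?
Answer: $2131747$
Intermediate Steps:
$a = 451584$
$n = 1431999$ ($n = 451584 - -980415 = 451584 + 980415 = 1431999$)
$\left(1383537 - 683789\right) + n = \left(1383537 - 683789\right) + 1431999 = 699748 + 1431999 = 2131747$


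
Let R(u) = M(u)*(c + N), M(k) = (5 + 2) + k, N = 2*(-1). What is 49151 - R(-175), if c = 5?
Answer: 49655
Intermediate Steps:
N = -2
M(k) = 7 + k
R(u) = 21 + 3*u (R(u) = (7 + u)*(5 - 2) = (7 + u)*3 = 21 + 3*u)
49151 - R(-175) = 49151 - (21 + 3*(-175)) = 49151 - (21 - 525) = 49151 - 1*(-504) = 49151 + 504 = 49655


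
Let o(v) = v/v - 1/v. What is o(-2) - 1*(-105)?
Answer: 213/2 ≈ 106.50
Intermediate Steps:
o(v) = 1 - 1/v
o(-2) - 1*(-105) = (-1 - 2)/(-2) - 1*(-105) = -½*(-3) + 105 = 3/2 + 105 = 213/2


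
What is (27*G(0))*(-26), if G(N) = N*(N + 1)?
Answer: 0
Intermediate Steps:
G(N) = N*(1 + N)
(27*G(0))*(-26) = (27*(0*(1 + 0)))*(-26) = (27*(0*1))*(-26) = (27*0)*(-26) = 0*(-26) = 0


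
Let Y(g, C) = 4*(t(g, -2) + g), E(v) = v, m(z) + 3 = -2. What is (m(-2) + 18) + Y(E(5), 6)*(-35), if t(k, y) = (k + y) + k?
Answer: -1807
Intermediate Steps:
t(k, y) = y + 2*k
m(z) = -5 (m(z) = -3 - 2 = -5)
Y(g, C) = -8 + 12*g (Y(g, C) = 4*((-2 + 2*g) + g) = 4*(-2 + 3*g) = -8 + 12*g)
(m(-2) + 18) + Y(E(5), 6)*(-35) = (-5 + 18) + (-8 + 12*5)*(-35) = 13 + (-8 + 60)*(-35) = 13 + 52*(-35) = 13 - 1820 = -1807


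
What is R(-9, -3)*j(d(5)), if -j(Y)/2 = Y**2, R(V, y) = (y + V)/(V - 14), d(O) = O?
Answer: -600/23 ≈ -26.087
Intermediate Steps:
R(V, y) = (V + y)/(-14 + V)
j(Y) = -2*Y**2
R(-9, -3)*j(d(5)) = ((-9 - 3)/(-14 - 9))*(-2*5**2) = (-12/(-23))*(-2*25) = -1/23*(-12)*(-50) = (12/23)*(-50) = -600/23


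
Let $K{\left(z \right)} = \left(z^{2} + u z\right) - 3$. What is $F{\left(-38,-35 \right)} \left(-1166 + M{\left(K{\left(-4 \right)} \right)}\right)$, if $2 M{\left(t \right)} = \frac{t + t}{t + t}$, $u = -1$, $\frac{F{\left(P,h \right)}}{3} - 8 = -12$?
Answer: $13986$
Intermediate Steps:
$F{\left(P,h \right)} = -12$ ($F{\left(P,h \right)} = 24 + 3 \left(-12\right) = 24 - 36 = -12$)
$K{\left(z \right)} = -3 + z^{2} - z$ ($K{\left(z \right)} = \left(z^{2} - z\right) - 3 = -3 + z^{2} - z$)
$M{\left(t \right)} = \frac{1}{2}$ ($M{\left(t \right)} = \frac{\left(t + t\right) \frac{1}{t + t}}{2} = \frac{2 t \frac{1}{2 t}}{2} = \frac{1}{2} \cdot 1 = \frac{1}{2}$)
$F{\left(-38,-35 \right)} \left(-1166 + M{\left(K{\left(-4 \right)} \right)}\right) = - 12 \left(-1166 + \frac{1}{2}\right) = \left(-12\right) \left(- \frac{2331}{2}\right) = 13986$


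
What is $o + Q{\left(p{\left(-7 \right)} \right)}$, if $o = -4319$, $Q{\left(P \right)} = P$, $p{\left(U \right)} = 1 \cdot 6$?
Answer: $-4313$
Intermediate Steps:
$p{\left(U \right)} = 6$
$o + Q{\left(p{\left(-7 \right)} \right)} = -4319 + 6 = -4313$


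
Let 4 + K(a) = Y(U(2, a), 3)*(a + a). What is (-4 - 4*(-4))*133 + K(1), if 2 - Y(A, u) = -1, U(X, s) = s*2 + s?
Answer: 1598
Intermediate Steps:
U(X, s) = 3*s (U(X, s) = 2*s + s = 3*s)
Y(A, u) = 3 (Y(A, u) = 2 - 1*(-1) = 2 + 1 = 3)
K(a) = -4 + 6*a (K(a) = -4 + 3*(a + a) = -4 + 3*(2*a) = -4 + 6*a)
(-4 - 4*(-4))*133 + K(1) = (-4 - 4*(-4))*133 + (-4 + 6*1) = (-4 + 16)*133 + (-4 + 6) = 12*133 + 2 = 1596 + 2 = 1598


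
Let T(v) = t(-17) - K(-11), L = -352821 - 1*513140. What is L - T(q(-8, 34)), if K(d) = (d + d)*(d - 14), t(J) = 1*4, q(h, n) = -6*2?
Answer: -865415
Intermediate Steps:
q(h, n) = -12
t(J) = 4
L = -865961 (L = -352821 - 513140 = -865961)
K(d) = 2*d*(-14 + d) (K(d) = (2*d)*(-14 + d) = 2*d*(-14 + d))
T(v) = -546 (T(v) = 4 - 2*(-11)*(-14 - 11) = 4 - 2*(-11)*(-25) = 4 - 1*550 = 4 - 550 = -546)
L - T(q(-8, 34)) = -865961 - 1*(-546) = -865961 + 546 = -865415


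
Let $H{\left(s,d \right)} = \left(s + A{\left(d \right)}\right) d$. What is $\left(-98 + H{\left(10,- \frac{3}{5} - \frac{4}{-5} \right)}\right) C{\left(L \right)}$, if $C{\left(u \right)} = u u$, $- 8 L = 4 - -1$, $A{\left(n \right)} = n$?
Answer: $- \frac{2399}{64} \approx -37.484$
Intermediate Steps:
$L = - \frac{5}{8}$ ($L = - \frac{4 - -1}{8} = - \frac{4 + 1}{8} = \left(- \frac{1}{8}\right) 5 = - \frac{5}{8} \approx -0.625$)
$H{\left(s,d \right)} = d \left(d + s\right)$ ($H{\left(s,d \right)} = \left(s + d\right) d = \left(d + s\right) d = d \left(d + s\right)$)
$C{\left(u \right)} = u^{2}$
$\left(-98 + H{\left(10,- \frac{3}{5} - \frac{4}{-5} \right)}\right) C{\left(L \right)} = \left(-98 + \left(- \frac{3}{5} - \frac{4}{-5}\right) \left(\left(- \frac{3}{5} - \frac{4}{-5}\right) + 10\right)\right) \left(- \frac{5}{8}\right)^{2} = \left(-98 + \left(\left(-3\right) \frac{1}{5} - - \frac{4}{5}\right) \left(\left(\left(-3\right) \frac{1}{5} - - \frac{4}{5}\right) + 10\right)\right) \frac{25}{64} = \left(-98 + \left(- \frac{3}{5} + \frac{4}{5}\right) \left(\left(- \frac{3}{5} + \frac{4}{5}\right) + 10\right)\right) \frac{25}{64} = \left(-98 + \frac{\frac{1}{5} + 10}{5}\right) \frac{25}{64} = \left(-98 + \frac{1}{5} \cdot \frac{51}{5}\right) \frac{25}{64} = \left(-98 + \frac{51}{25}\right) \frac{25}{64} = \left(- \frac{2399}{25}\right) \frac{25}{64} = - \frac{2399}{64}$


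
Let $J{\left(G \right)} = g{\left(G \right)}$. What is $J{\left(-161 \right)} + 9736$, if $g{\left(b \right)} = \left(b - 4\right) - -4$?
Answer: $9575$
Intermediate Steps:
$g{\left(b \right)} = b$ ($g{\left(b \right)} = \left(b - 4\right) + 4 = \left(-4 + b\right) + 4 = b$)
$J{\left(G \right)} = G$
$J{\left(-161 \right)} + 9736 = -161 + 9736 = 9575$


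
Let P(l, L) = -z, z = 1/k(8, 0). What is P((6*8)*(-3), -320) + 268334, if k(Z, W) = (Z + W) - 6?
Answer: 536667/2 ≈ 2.6833e+5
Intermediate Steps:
k(Z, W) = -6 + W + Z (k(Z, W) = (W + Z) - 6 = -6 + W + Z)
z = 1/2 (z = 1/(-6 + 0 + 8) = 1/2 ≈ 0.50000)
P(l, L) = -1/2 (P(l, L) = -1*1/2 = -1/2)
P((6*8)*(-3), -320) + 268334 = -1/2 + 268334 = 536667/2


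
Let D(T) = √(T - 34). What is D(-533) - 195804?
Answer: -195804 + 9*I*√7 ≈ -1.958e+5 + 23.812*I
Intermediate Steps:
D(T) = √(-34 + T)
D(-533) - 195804 = √(-34 - 533) - 195804 = √(-567) - 195804 = 9*I*√7 - 195804 = -195804 + 9*I*√7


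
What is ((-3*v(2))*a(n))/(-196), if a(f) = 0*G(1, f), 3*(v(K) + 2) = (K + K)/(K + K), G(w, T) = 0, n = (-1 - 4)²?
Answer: 0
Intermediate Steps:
n = 25 (n = (-5)² = 25)
v(K) = -5/3 (v(K) = -2 + ((K + K)/(K + K))/3 = -2 + ((2*K)/((2*K)))/3 = -2 + ((2*K)*(1/(2*K)))/3 = -2 + (⅓)*1 = -2 + ⅓ = -5/3)
a(f) = 0 (a(f) = 0*0 = 0)
((-3*v(2))*a(n))/(-196) = (-3*(-5/3)*0)/(-196) = (5*0)*(-1/196) = 0*(-1/196) = 0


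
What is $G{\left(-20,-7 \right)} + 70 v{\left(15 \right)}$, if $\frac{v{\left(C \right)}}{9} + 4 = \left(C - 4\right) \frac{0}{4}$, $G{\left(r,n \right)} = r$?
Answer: $-2540$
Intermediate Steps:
$v{\left(C \right)} = -36$ ($v{\left(C \right)} = -36 + 9 \left(C - 4\right) \frac{0}{4} = -36 + 9 \left(-4 + C\right) 0 \cdot \frac{1}{4} = -36 + 9 \left(-4 + C\right) 0 = -36 + 9 \cdot 0 = -36 + 0 = -36$)
$G{\left(-20,-7 \right)} + 70 v{\left(15 \right)} = -20 + 70 \left(-36\right) = -20 - 2520 = -2540$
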